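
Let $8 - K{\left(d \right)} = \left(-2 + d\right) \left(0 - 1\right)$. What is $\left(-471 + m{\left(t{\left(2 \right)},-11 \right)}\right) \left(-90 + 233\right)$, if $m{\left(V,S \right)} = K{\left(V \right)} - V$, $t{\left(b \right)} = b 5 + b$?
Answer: $-66495$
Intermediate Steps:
$K{\left(d \right)} = 6 + d$ ($K{\left(d \right)} = 8 - \left(-2 + d\right) \left(0 - 1\right) = 8 - \left(-2 + d\right) \left(-1\right) = 8 - \left(2 - d\right) = 8 + \left(-2 + d\right) = 6 + d$)
$t{\left(b \right)} = 6 b$ ($t{\left(b \right)} = 5 b + b = 6 b$)
$m{\left(V,S \right)} = 6$ ($m{\left(V,S \right)} = \left(6 + V\right) - V = 6$)
$\left(-471 + m{\left(t{\left(2 \right)},-11 \right)}\right) \left(-90 + 233\right) = \left(-471 + 6\right) \left(-90 + 233\right) = \left(-465\right) 143 = -66495$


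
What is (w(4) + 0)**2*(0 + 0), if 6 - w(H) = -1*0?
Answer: 0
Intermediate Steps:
w(H) = 6 (w(H) = 6 - (-1)*0 = 6 - 1*0 = 6 + 0 = 6)
(w(4) + 0)**2*(0 + 0) = (6 + 0)**2*(0 + 0) = 6**2*0 = 36*0 = 0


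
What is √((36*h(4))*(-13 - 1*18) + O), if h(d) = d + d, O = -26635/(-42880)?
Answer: I*√10259200934/1072 ≈ 94.485*I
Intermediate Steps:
O = 5327/8576 (O = -26635*(-1/42880) = 5327/8576 ≈ 0.62115)
h(d) = 2*d
√((36*h(4))*(-13 - 1*18) + O) = √((36*(2*4))*(-13 - 1*18) + 5327/8576) = √((36*8)*(-13 - 18) + 5327/8576) = √(288*(-31) + 5327/8576) = √(-8928 + 5327/8576) = √(-76561201/8576) = I*√10259200934/1072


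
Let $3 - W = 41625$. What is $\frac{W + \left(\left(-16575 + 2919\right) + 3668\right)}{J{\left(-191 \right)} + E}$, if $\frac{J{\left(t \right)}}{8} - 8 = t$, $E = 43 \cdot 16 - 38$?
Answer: $\frac{25805}{407} \approx 63.403$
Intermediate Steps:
$W = -41622$ ($W = 3 - 41625 = -41622$)
$E = 650$ ($E = 688 - 38 = 650$)
$J{\left(t \right)} = 64 + 8 t$
$\frac{W + \left(\left(-16575 + 2919\right) + 3668\right)}{J{\left(-191 \right)} + E} = \frac{-41622 + \left(\left(-16575 + 2919\right) + 3668\right)}{\left(64 + 8 \left(-191\right)\right) + 650} = \frac{-41622 + \left(-13656 + 3668\right)}{\left(64 - 1528\right) + 650} = \frac{-41622 - 9988}{-1464 + 650} = - \frac{51610}{-814} = \left(-51610\right) \left(- \frac{1}{814}\right) = \frac{25805}{407}$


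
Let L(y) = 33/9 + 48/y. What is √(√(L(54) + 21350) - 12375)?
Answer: √(-111375 + 3*√192191)/3 ≈ 110.58*I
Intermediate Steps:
L(y) = 11/3 + 48/y (L(y) = 33*(⅑) + 48/y = 11/3 + 48/y)
√(√(L(54) + 21350) - 12375) = √(√((11/3 + 48/54) + 21350) - 12375) = √(√((11/3 + 48*(1/54)) + 21350) - 12375) = √(√((11/3 + 8/9) + 21350) - 12375) = √(√(41/9 + 21350) - 12375) = √(√(192191/9) - 12375) = √(√192191/3 - 12375) = √(-12375 + √192191/3)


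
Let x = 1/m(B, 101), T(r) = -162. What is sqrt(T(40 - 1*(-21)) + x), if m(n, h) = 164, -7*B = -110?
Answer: I*sqrt(1089247)/82 ≈ 12.728*I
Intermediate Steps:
B = 110/7 (B = -1/7*(-110) = 110/7 ≈ 15.714)
x = 1/164 ≈ 0.0060976
sqrt(T(40 - 1*(-21)) + x) = sqrt(-162 + 1/164) = sqrt(-26567/164) = I*sqrt(1089247)/82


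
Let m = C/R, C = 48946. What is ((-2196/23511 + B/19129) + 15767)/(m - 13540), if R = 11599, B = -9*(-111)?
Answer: -370492035206251/318063793658853 ≈ -1.1648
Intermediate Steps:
B = 999
m = 48946/11599 ≈ 4.2198
((-2196/23511 + B/19129) + 15767)/(m - 13540) = ((-2196/23511 + 999/19129) + 15767)/(48946/11599 - 13540) = ((-2196*1/23511 + 999*(1/19129)) + 15767)/(-157001514/11599) = ((-732/7837 + 27/517) + 15767)*(-11599/157001514) = (-166845/4051729 + 15767)*(-11599/157001514) = (63883444298/4051729)*(-11599/157001514) = -370492035206251/318063793658853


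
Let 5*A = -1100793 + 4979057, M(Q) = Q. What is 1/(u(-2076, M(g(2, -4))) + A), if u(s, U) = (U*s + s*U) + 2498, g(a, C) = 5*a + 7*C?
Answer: 5/4264434 ≈ 1.1725e-6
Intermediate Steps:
A = 3878264/5 (A = (-1100793 + 4979057)/5 = (1/5)*3878264 = 3878264/5 ≈ 7.7565e+5)
u(s, U) = 2498 + 2*U*s (u(s, U) = (U*s + U*s) + 2498 = 2*U*s + 2498 = 2498 + 2*U*s)
1/(u(-2076, M(g(2, -4))) + A) = 1/((2498 + 2*(5*2 + 7*(-4))*(-2076)) + 3878264/5) = 1/((2498 + 2*(10 - 28)*(-2076)) + 3878264/5) = 1/((2498 + 2*(-18)*(-2076)) + 3878264/5) = 1/((2498 + 74736) + 3878264/5) = 1/(77234 + 3878264/5) = 1/(4264434/5) = 5/4264434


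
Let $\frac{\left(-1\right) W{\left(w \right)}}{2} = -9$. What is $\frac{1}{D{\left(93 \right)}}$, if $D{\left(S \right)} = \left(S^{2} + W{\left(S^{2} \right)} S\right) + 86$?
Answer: $\frac{1}{10409} \approx 9.6071 \cdot 10^{-5}$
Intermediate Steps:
$W{\left(w \right)} = 18$ ($W{\left(w \right)} = \left(-2\right) \left(-9\right) = 18$)
$D{\left(S \right)} = 86 + S^{2} + 18 S$ ($D{\left(S \right)} = \left(S^{2} + 18 S\right) + 86 = 86 + S^{2} + 18 S$)
$\frac{1}{D{\left(93 \right)}} = \frac{1}{86 + 93^{2} + 18 \cdot 93} = \frac{1}{86 + 8649 + 1674} = \frac{1}{10409}$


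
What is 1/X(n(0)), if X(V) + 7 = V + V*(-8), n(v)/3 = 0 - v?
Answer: -⅐ ≈ -0.14286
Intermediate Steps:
n(v) = -3*v (n(v) = 3*(0 - v) = 3*(-v) = -3*v)
X(V) = -7 - 7*V (X(V) = -7 + (V + V*(-8)) = -7 + (V - 8*V) = -7 - 7*V)
1/X(n(0)) = 1/(-7 - (-21)*0) = 1/(-7 - 7*0) = 1/(-7 + 0) = 1/(-7) = -⅐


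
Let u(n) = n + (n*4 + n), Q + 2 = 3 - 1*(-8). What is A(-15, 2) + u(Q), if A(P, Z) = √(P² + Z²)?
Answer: 54 + √229 ≈ 69.133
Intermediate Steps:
Q = 9 (Q = -2 + (3 - 1*(-8)) = -2 + (3 + 8) = -2 + 11 = 9)
u(n) = 6*n (u(n) = n + (4*n + n) = n + 5*n = 6*n)
A(-15, 2) + u(Q) = √((-15)² + 2²) + 6*9 = √(225 + 4) + 54 = √229 + 54 = 54 + √229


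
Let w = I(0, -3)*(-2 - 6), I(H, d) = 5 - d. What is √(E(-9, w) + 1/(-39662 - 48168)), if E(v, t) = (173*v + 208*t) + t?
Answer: I*√115194788291530/87830 ≈ 122.2*I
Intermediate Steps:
w = -64 (w = (5 - 1*(-3))*(-2 - 6) = (5 + 3)*(-8) = 8*(-8) = -64)
E(v, t) = 173*v + 209*t
√(E(-9, w) + 1/(-39662 - 48168)) = √((173*(-9) + 209*(-64)) + 1/(-39662 - 48168)) = √((-1557 - 13376) + 1/(-87830)) = √(-14933 - 1/87830) = √(-1311565391/87830) = I*√115194788291530/87830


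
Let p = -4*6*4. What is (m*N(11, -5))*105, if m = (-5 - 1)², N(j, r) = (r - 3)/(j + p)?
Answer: 6048/17 ≈ 355.76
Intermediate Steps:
p = -96 (p = -24*4 = -96)
N(j, r) = (-3 + r)/(-96 + j) (N(j, r) = (r - 3)/(j - 96) = (-3 + r)/(-96 + j))
m = 36 (m = (-6)² = 36)
(m*N(11, -5))*105 = (36*((-3 - 5)/(-96 + 11)))*105 = (36*(-8/(-85)))*105 = (36*(-1/85*(-8)))*105 = (36*(8/85))*105 = (288/85)*105 = 6048/17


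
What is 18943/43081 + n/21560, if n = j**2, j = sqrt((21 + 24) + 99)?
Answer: 51826843/116103295 ≈ 0.44639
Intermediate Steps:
j = 12 (j = sqrt(45 + 99) = sqrt(144) = 12)
n = 144 (n = 12**2 = 144)
18943/43081 + n/21560 = 18943/43081 + 144/21560 = 18943*(1/43081) + 144*(1/21560) = 18943/43081 + 18/2695 = 51826843/116103295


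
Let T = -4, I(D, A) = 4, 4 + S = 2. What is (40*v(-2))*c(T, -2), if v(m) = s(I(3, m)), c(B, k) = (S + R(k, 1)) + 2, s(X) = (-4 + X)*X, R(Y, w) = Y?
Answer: 0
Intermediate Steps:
S = -2 (S = -4 + 2 = -2)
s(X) = X*(-4 + X)
c(B, k) = k (c(B, k) = (-2 + k) + 2 = k)
v(m) = 0 (v(m) = 4*(-4 + 4) = 4*0 = 0)
(40*v(-2))*c(T, -2) = (40*0)*(-2) = 0*(-2) = 0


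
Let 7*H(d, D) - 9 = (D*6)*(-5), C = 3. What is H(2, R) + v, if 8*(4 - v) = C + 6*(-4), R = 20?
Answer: -4357/56 ≈ -77.804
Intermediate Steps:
H(d, D) = 9/7 - 30*D/7 (H(d, D) = 9/7 + ((D*6)*(-5))/7 = 9/7 + ((6*D)*(-5))/7 = 9/7 + (-30*D)/7 = 9/7 - 30*D/7)
v = 53/8 (v = 4 - (3 + 6*(-4))/8 = 4 - (3 - 24)/8 = 4 - ⅛*(-21) = 4 + 21/8 = 53/8 ≈ 6.6250)
H(2, R) + v = (9/7 - 30/7*20) + 53/8 = (9/7 - 600/7) + 53/8 = -591/7 + 53/8 = -4357/56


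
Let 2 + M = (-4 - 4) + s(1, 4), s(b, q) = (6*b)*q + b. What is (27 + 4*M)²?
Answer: 7569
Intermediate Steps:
s(b, q) = b + 6*b*q (s(b, q) = 6*b*q + b = b + 6*b*q)
M = 15 (M = -2 + ((-4 - 4) + 1*(1 + 6*4)) = -2 + (-8 + 1*(1 + 24)) = -2 + (-8 + 1*25) = -2 + (-8 + 25) = -2 + 17 = 15)
(27 + 4*M)² = (27 + 4*15)² = (27 + 60)² = 87² = 7569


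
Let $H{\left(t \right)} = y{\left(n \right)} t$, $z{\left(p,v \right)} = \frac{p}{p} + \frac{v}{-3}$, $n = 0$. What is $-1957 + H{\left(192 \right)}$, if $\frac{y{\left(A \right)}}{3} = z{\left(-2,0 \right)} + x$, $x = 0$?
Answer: $-1381$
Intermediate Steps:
$z{\left(p,v \right)} = 1 - \frac{v}{3}$ ($z{\left(p,v \right)} = 1 + v \left(- \frac{1}{3}\right) = 1 - \frac{v}{3}$)
$y{\left(A \right)} = 3$ ($y{\left(A \right)} = 3 \left(\left(1 - 0\right) + 0\right) = 3 \left(\left(1 + 0\right) + 0\right) = 3 \left(1 + 0\right) = 3 \cdot 1 = 3$)
$H{\left(t \right)} = 3 t$
$-1957 + H{\left(192 \right)} = -1957 + 3 \cdot 192 = -1957 + 576 = -1381$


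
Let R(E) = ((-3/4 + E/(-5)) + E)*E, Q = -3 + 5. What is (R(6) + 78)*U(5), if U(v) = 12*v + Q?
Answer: 31713/5 ≈ 6342.6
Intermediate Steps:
Q = 2
R(E) = E*(-¾ + 4*E/5) (R(E) = ((-3*¼ + E*(-⅕)) + E)*E = ((-¾ - E/5) + E)*E = (-¾ + 4*E/5)*E = E*(-¾ + 4*E/5))
U(v) = 2 + 12*v (U(v) = 12*v + 2 = 2 + 12*v)
(R(6) + 78)*U(5) = ((1/20)*6*(-15 + 16*6) + 78)*(2 + 12*5) = ((1/20)*6*(-15 + 96) + 78)*(2 + 60) = ((1/20)*6*81 + 78)*62 = (243/10 + 78)*62 = (1023/10)*62 = 31713/5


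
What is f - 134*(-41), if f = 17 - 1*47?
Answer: 5464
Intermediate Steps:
f = -30 (f = 17 - 47 = -30)
f - 134*(-41) = -30 - 134*(-41) = -30 + 5494 = 5464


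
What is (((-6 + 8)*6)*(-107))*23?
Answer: -29532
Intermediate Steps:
(((-6 + 8)*6)*(-107))*23 = ((2*6)*(-107))*23 = (12*(-107))*23 = -1284*23 = -29532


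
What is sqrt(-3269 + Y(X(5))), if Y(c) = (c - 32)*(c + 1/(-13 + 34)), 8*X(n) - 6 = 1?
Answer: 3*I*sqrt(1149071)/56 ≈ 57.426*I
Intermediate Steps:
X(n) = 7/8 (X(n) = 3/4 + (1/8)*1 = 3/4 + 1/8 = 7/8)
Y(c) = (-32 + c)*(1/21 + c) (Y(c) = (-32 + c)*(c + 1/21) = (-32 + c)*(1/21 + c))
sqrt(-3269 + Y(X(5))) = sqrt(-3269 + (-32/21 + (7/8)**2 - 671/21*7/8)) = sqrt(-3269 + (-32/21 + 49/64 - 671/24)) = sqrt(-3269 - 12865/448) = sqrt(-1477377/448) = 3*I*sqrt(1149071)/56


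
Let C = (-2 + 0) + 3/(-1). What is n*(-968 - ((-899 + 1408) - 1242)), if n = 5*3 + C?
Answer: -2350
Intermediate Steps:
C = -5 (C = -2 + 3*(-1) = -2 - 3 = -5)
n = 10 (n = 5*3 - 5 = 15 - 5 = 10)
n*(-968 - ((-899 + 1408) - 1242)) = 10*(-968 - ((-899 + 1408) - 1242)) = 10*(-968 - (509 - 1242)) = 10*(-968 - 1*(-733)) = 10*(-968 + 733) = 10*(-235) = -2350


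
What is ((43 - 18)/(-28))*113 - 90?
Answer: -5345/28 ≈ -190.89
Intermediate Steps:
((43 - 18)/(-28))*113 - 90 = (25*(-1/28))*113 - 90 = -25/28*113 - 90 = -2825/28 - 90 = -5345/28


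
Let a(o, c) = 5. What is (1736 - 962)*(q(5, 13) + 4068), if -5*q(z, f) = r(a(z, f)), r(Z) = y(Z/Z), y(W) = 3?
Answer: 15740838/5 ≈ 3.1482e+6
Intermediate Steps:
r(Z) = 3
q(z, f) = -⅗ (q(z, f) = -⅕*3 = -⅗)
(1736 - 962)*(q(5, 13) + 4068) = (1736 - 962)*(-⅗ + 4068) = 774*(20337/5) = 15740838/5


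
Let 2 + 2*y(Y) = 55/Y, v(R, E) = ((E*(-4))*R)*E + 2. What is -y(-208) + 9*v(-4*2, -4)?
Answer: 1924887/416 ≈ 4627.1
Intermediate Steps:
v(R, E) = 2 - 4*R*E² (v(R, E) = ((-4*E)*R)*E + 2 = (-4*E*R)*E + 2 = -4*R*E² + 2 = 2 - 4*R*E²)
y(Y) = -1 + 55/(2*Y) (y(Y) = -1 + (55/Y)/2 = -1 + 55/(2*Y))
-y(-208) + 9*v(-4*2, -4) = -(55/2 - 1*(-208))/(-208) + 9*(2 - 4*(-4*2)*(-4)²) = -(-1)*(55/2 + 208)/208 + 9*(2 - 4*(-8)*16) = -(-1)*471/(208*2) + 9*(2 + 512) = -1*(-471/416) + 9*514 = 471/416 + 4626 = 1924887/416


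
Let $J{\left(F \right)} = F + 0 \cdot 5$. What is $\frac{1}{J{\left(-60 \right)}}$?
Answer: $- \frac{1}{60} \approx -0.016667$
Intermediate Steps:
$J{\left(F \right)} = F$ ($J{\left(F \right)} = F + 0 = F$)
$\frac{1}{J{\left(-60 \right)}} = \frac{1}{-60} = - \frac{1}{60}$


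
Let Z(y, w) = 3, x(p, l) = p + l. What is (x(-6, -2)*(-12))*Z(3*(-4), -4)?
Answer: 288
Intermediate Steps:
x(p, l) = l + p
(x(-6, -2)*(-12))*Z(3*(-4), -4) = ((-2 - 6)*(-12))*3 = -8*(-12)*3 = 96*3 = 288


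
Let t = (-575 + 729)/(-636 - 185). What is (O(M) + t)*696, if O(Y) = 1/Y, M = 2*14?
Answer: -607434/5747 ≈ -105.70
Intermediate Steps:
M = 28
t = -154/821 (t = 154/(-821) = 154*(-1/821) = -154/821 ≈ -0.18758)
O(Y) = 1/Y
(O(M) + t)*696 = (1/28 - 154/821)*696 = -3491/22988*696 = -607434/5747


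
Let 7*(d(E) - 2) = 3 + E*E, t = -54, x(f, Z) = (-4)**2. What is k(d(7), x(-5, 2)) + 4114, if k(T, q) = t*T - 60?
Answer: 24814/7 ≈ 3544.9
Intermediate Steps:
x(f, Z) = 16
d(E) = 17/7 + E**2/7 (d(E) = 2 + (3 + E*E)/7 = 2 + (3 + E**2)/7 = 2 + (3/7 + E**2/7) = 17/7 + E**2/7)
k(T, q) = -60 - 54*T (k(T, q) = -54*T - 60 = -60 - 54*T)
k(d(7), x(-5, 2)) + 4114 = (-60 - 54*(17/7 + (1/7)*7**2)) + 4114 = (-60 - 54*(17/7 + (1/7)*49)) + 4114 = (-60 - 54*(17/7 + 7)) + 4114 = (-60 - 54*66/7) + 4114 = (-60 - 3564/7) + 4114 = -3984/7 + 4114 = 24814/7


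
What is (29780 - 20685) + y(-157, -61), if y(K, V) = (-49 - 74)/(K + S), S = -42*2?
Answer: 2192018/241 ≈ 9095.5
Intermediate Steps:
S = -84
y(K, V) = -123/(-84 + K) (y(K, V) = (-49 - 74)/(K - 84) = -123/(-84 + K))
(29780 - 20685) + y(-157, -61) = (29780 - 20685) - 123/(-84 - 157) = 9095 - 123/(-241) = 9095 - 123*(-1/241) = 9095 + 123/241 = 2192018/241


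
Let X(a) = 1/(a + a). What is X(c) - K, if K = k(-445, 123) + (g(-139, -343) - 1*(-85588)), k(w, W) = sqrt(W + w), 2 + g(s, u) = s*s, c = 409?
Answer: -85813925/818 - I*sqrt(322) ≈ -1.0491e+5 - 17.944*I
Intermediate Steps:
g(s, u) = -2 + s**2 (g(s, u) = -2 + s*s = -2 + s**2)
X(a) = 1/(2*a)
K = 104907 + I*sqrt(322) (K = sqrt(123 - 445) + ((-2 + (-139)**2) - 1*(-85588)) = sqrt(-322) + ((-2 + 19321) + 85588) = I*sqrt(322) + (19319 + 85588) = I*sqrt(322) + 104907 = 104907 + I*sqrt(322) ≈ 1.0491e+5 + 17.944*I)
X(c) - K = (1/2)/409 - (104907 + I*sqrt(322)) = (1/2)*(1/409) + (-104907 - I*sqrt(322)) = 1/818 + (-104907 - I*sqrt(322)) = -85813925/818 - I*sqrt(322)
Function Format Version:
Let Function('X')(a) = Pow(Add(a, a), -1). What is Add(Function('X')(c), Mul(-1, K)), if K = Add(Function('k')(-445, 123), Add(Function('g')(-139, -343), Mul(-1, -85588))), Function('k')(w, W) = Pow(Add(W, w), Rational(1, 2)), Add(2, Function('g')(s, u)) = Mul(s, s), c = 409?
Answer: Add(Rational(-85813925, 818), Mul(-1, I, Pow(322, Rational(1, 2)))) ≈ Add(-1.0491e+5, Mul(-17.944, I))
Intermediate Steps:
Function('g')(s, u) = Add(-2, Pow(s, 2)) (Function('g')(s, u) = Add(-2, Mul(s, s)) = Add(-2, Pow(s, 2)))
Function('X')(a) = Mul(Rational(1, 2), Pow(a, -1)) (Function('X')(a) = Pow(Mul(2, a), -1) = Mul(Rational(1, 2), Pow(a, -1)))
K = Add(104907, Mul(I, Pow(322, Rational(1, 2)))) (K = Add(Pow(Add(123, -445), Rational(1, 2)), Add(Add(-2, Pow(-139, 2)), Mul(-1, -85588))) = Add(Pow(-322, Rational(1, 2)), Add(Add(-2, 19321), 85588)) = Add(Mul(I, Pow(322, Rational(1, 2))), Add(19319, 85588)) = Add(Mul(I, Pow(322, Rational(1, 2))), 104907) = Add(104907, Mul(I, Pow(322, Rational(1, 2)))) ≈ Add(1.0491e+5, Mul(17.944, I)))
Add(Function('X')(c), Mul(-1, K)) = Add(Mul(Rational(1, 2), Pow(409, -1)), Mul(-1, Add(104907, Mul(I, Pow(322, Rational(1, 2)))))) = Add(Mul(Rational(1, 2), Rational(1, 409)), Add(-104907, Mul(-1, I, Pow(322, Rational(1, 2))))) = Add(Rational(1, 818), Add(-104907, Mul(-1, I, Pow(322, Rational(1, 2))))) = Add(Rational(-85813925, 818), Mul(-1, I, Pow(322, Rational(1, 2))))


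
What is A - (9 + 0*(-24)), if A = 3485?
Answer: 3476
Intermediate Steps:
A - (9 + 0*(-24)) = 3485 - (9 + 0*(-24)) = 3485 - (9 + 0) = 3485 - 1*9 = 3485 - 9 = 3476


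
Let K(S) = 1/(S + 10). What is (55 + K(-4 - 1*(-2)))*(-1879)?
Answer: -828639/8 ≈ -1.0358e+5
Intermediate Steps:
K(S) = 1/(10 + S)
(55 + K(-4 - 1*(-2)))*(-1879) = (55 + 1/(10 + (-4 - 1*(-2))))*(-1879) = (55 + 1/(10 + (-4 + 2)))*(-1879) = (55 + 1/(10 - 2))*(-1879) = (55 + 1/8)*(-1879) = (441/8)*(-1879) = -828639/8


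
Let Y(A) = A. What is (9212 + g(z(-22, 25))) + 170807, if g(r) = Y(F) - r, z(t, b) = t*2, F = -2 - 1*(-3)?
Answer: 180064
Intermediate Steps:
F = 1 (F = -2 + 3 = 1)
z(t, b) = 2*t
g(r) = 1 - r
(9212 + g(z(-22, 25))) + 170807 = (9212 + (1 - 2*(-22))) + 170807 = (9212 + (1 - 1*(-44))) + 170807 = (9212 + (1 + 44)) + 170807 = (9212 + 45) + 170807 = 9257 + 170807 = 180064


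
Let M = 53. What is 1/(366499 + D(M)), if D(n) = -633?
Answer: 1/365866 ≈ 2.7332e-6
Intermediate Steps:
1/(366499 + D(M)) = 1/(366499 - 633) = 1/365866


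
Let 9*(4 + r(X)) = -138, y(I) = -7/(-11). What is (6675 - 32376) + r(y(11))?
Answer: -77161/3 ≈ -25720.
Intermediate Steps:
y(I) = 7/11 (y(I) = -7*(-1/11) = 7/11)
r(X) = -58/3 (r(X) = -4 + (1/9)*(-138) = -4 - 46/3 = -58/3)
(6675 - 32376) + r(y(11)) = (6675 - 32376) - 58/3 = -25701 - 58/3 = -77161/3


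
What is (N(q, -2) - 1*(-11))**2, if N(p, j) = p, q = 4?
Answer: 225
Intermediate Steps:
(N(q, -2) - 1*(-11))**2 = (4 - 1*(-11))**2 = (4 + 11)**2 = 15**2 = 225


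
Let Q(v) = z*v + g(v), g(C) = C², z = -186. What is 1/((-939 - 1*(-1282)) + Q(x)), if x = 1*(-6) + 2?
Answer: 1/1103 ≈ 0.00090662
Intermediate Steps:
x = -4 (x = -6 + 2 = -4)
Q(v) = v² - 186*v (Q(v) = -186*v + v² = v² - 186*v)
1/((-939 - 1*(-1282)) + Q(x)) = 1/((-939 - 1*(-1282)) - 4*(-186 - 4)) = 1/((-939 + 1282) - 4*(-190)) = 1/(343 + 760) = 1/1103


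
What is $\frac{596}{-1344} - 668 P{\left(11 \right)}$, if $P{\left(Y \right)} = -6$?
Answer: $\frac{1346539}{336} \approx 4007.6$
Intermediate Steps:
$\frac{596}{-1344} - 668 P{\left(11 \right)} = \frac{596}{-1344} - -4008 = 596 \left(- \frac{1}{1344}\right) + 4008 = - \frac{149}{336} + 4008 = \frac{1346539}{336}$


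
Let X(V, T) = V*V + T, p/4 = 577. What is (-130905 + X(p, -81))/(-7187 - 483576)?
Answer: -5195878/490763 ≈ -10.587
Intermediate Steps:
p = 2308 (p = 4*577 = 2308)
X(V, T) = T + V² (X(V, T) = V² + T = T + V²)
(-130905 + X(p, -81))/(-7187 - 483576) = (-130905 + (-81 + 2308²))/(-7187 - 483576) = (-130905 + (-81 + 5326864))/(-490763) = (-130905 + 5326783)*(-1/490763) = 5195878*(-1/490763) = -5195878/490763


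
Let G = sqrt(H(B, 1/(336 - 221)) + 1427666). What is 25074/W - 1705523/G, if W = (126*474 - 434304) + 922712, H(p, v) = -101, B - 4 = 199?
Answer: 12537/274066 - 1705523*sqrt(1427565)/1427565 ≈ -1427.4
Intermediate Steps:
B = 203 (B = 4 + 199 = 203)
W = 548132 (W = (59724 - 434304) + 922712 = -374580 + 922712 = 548132)
G = sqrt(1427565) (G = sqrt(-101 + 1427666) = sqrt(1427565) ≈ 1194.8)
25074/W - 1705523/G = 25074/548132 - 1705523*sqrt(1427565)/1427565 = 25074*(1/548132) - 1705523*sqrt(1427565)/1427565 = 12537/274066 - 1705523*sqrt(1427565)/1427565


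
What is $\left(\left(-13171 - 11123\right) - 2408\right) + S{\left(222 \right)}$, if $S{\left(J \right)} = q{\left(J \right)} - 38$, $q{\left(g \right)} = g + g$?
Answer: $-26296$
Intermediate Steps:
$q{\left(g \right)} = 2 g$
$S{\left(J \right)} = -38 + 2 J$ ($S{\left(J \right)} = 2 J - 38 = -38 + 2 J$)
$\left(\left(-13171 - 11123\right) - 2408\right) + S{\left(222 \right)} = \left(\left(-13171 - 11123\right) - 2408\right) + \left(-38 + 2 \cdot 222\right) = \left(\left(-13171 - 11123\right) - 2408\right) + \left(-38 + 444\right) = \left(-24294 - 2408\right) + 406 = -26702 + 406 = -26296$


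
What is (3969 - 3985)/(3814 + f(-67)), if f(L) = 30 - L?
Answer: -16/3911 ≈ -0.0040910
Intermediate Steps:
(3969 - 3985)/(3814 + f(-67)) = (3969 - 3985)/(3814 + (30 - 1*(-67))) = -16/(3814 + (30 + 67)) = -16/(3814 + 97) = -16/3911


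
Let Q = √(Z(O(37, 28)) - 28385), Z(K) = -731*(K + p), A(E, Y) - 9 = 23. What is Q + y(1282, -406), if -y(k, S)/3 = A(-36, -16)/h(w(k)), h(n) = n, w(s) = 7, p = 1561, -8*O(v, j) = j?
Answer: -96/7 + 3*I*√518630/2 ≈ -13.714 + 1080.2*I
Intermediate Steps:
A(E, Y) = 32 (A(E, Y) = 9 + 23 = 32)
O(v, j) = -j/8
Z(K) = -1141091 - 731*K (Z(K) = -731*(K + 1561) = -731*(1561 + K) = -1141091 - 731*K)
y(k, S) = -96/7
Q = 3*I*√518630/2 (Q = √((-1141091 - (-731)*28/8) - 28385) = √((-1141091 - 731*(-7/2)) - 28385) = √((-1141091 + 5117/2) - 28385) = √(-2277065/2 - 28385) = √(-2333835/2) = 3*I*√518630/2 ≈ 1080.2*I)
Q + y(1282, -406) = 3*I*√518630/2 - 96/7 = -96/7 + 3*I*√518630/2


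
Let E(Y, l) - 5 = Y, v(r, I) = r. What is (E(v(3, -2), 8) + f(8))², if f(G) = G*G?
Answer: 5184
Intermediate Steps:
E(Y, l) = 5 + Y
f(G) = G²
(E(v(3, -2), 8) + f(8))² = ((5 + 3) + 8²)² = (8 + 64)² = 72² = 5184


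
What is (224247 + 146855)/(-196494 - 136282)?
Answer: -185551/166388 ≈ -1.1152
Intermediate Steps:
(224247 + 146855)/(-196494 - 136282) = 371102/(-332776) = 371102*(-1/332776) = -185551/166388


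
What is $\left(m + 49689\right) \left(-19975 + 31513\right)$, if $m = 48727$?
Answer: $1135523808$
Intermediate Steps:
$\left(m + 49689\right) \left(-19975 + 31513\right) = \left(48727 + 49689\right) \left(-19975 + 31513\right) = 98416 \cdot 11538 = 1135523808$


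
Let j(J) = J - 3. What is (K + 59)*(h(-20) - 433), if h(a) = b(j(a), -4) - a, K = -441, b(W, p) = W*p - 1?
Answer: 123004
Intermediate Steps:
j(J) = -3 + J
b(W, p) = -1 + W*p
h(a) = 11 - 5*a (h(a) = (-1 + (-3 + a)*(-4)) - a = (-1 + (12 - 4*a)) - a = (11 - 4*a) - a = 11 - 5*a)
(K + 59)*(h(-20) - 433) = (-441 + 59)*((11 - 5*(-20)) - 433) = -382*((11 + 100) - 433) = -382*(111 - 433) = -382*(-322) = 123004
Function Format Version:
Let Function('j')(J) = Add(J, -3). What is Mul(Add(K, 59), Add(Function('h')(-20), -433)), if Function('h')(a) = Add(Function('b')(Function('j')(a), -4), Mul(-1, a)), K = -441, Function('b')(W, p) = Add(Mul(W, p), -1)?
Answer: 123004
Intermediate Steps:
Function('j')(J) = Add(-3, J)
Function('b')(W, p) = Add(-1, Mul(W, p))
Function('h')(a) = Add(11, Mul(-5, a)) (Function('h')(a) = Add(Add(-1, Mul(Add(-3, a), -4)), Mul(-1, a)) = Add(Add(-1, Add(12, Mul(-4, a))), Mul(-1, a)) = Add(Add(11, Mul(-4, a)), Mul(-1, a)) = Add(11, Mul(-5, a)))
Mul(Add(K, 59), Add(Function('h')(-20), -433)) = Mul(Add(-441, 59), Add(Add(11, Mul(-5, -20)), -433)) = Mul(-382, Add(Add(11, 100), -433)) = Mul(-382, Add(111, -433)) = Mul(-382, -322) = 123004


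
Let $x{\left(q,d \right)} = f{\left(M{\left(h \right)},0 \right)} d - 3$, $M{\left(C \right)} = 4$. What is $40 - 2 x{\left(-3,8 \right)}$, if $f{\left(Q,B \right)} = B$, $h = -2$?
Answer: $46$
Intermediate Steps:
$x{\left(q,d \right)} = -3$ ($x{\left(q,d \right)} = 0 d - 3 = 0 - 3 = -3$)
$40 - 2 x{\left(-3,8 \right)} = 40 - -6 = 40 + 6 = 46$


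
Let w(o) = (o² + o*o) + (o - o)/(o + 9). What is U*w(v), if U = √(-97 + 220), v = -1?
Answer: 2*√123 ≈ 22.181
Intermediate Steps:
U = √123 ≈ 11.091
w(o) = 2*o² (w(o) = (o² + o²) + 0/(9 + o) = 2*o² + 0 = 2*o²)
U*w(v) = √123*(2*(-1)²) = √123*(2*1) = √123*2 = 2*√123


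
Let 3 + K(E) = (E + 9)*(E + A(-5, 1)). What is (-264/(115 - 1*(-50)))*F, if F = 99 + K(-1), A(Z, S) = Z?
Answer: -384/5 ≈ -76.800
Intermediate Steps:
K(E) = -3 + (-5 + E)*(9 + E) (K(E) = -3 + (E + 9)*(E - 5) = -3 + (9 + E)*(-5 + E) = -3 + (-5 + E)*(9 + E))
F = 48 (F = 99 + (-48 + (-1)**2 + 4*(-1)) = 99 + (-48 + 1 - 4) = 99 - 51 = 48)
(-264/(115 - 1*(-50)))*F = -264/(115 - 1*(-50))*48 = -264/(115 + 50)*48 = -264/165*48 = -264*1/165*48 = -8/5*48 = -384/5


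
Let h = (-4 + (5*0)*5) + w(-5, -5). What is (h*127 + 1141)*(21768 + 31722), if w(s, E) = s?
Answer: -106980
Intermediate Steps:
h = -9 (h = (-4 + (5*0)*5) - 5 = (-4 + 0*5) - 5 = (-4 + 0) - 5 = -4 - 5 = -9)
(h*127 + 1141)*(21768 + 31722) = (-9*127 + 1141)*(21768 + 31722) = (-1143 + 1141)*53490 = -2*53490 = -106980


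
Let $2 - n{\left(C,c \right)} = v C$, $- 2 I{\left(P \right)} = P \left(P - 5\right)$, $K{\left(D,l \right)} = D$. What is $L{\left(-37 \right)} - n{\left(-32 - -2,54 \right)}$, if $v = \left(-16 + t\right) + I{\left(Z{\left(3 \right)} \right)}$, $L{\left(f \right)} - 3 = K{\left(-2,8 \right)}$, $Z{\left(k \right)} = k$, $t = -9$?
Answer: $659$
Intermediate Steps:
$L{\left(f \right)} = 1$ ($L{\left(f \right)} = 3 - 2 = 1$)
$I{\left(P \right)} = - \frac{P \left(-5 + P\right)}{2}$ ($I{\left(P \right)} = - \frac{P \left(P - 5\right)}{2} = - \frac{P \left(-5 + P\right)}{2}$)
$v = -22$ ($v = \left(-16 - 9\right) + \frac{1}{2} \cdot 3 \left(5 - 3\right) = -25 + \frac{1}{2} \cdot 3 \left(5 - 3\right) = -25 + \frac{1}{2} \cdot 3 \cdot 2 = -25 + 3 = -22$)
$n{\left(C,c \right)} = 2 + 22 C$ ($n{\left(C,c \right)} = 2 - - 22 C = 2 + 22 C$)
$L{\left(-37 \right)} - n{\left(-32 - -2,54 \right)} = 1 - \left(2 + 22 \left(-32 - -2\right)\right) = 1 - \left(2 + 22 \left(-32 + 2\right)\right) = 1 - \left(2 + 22 \left(-30\right)\right) = 1 - \left(2 - 660\right) = 1 - -658 = 1 + 658 = 659$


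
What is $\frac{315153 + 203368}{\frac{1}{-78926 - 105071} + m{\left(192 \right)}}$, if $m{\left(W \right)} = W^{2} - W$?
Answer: $\frac{95406308437}{6747537983} \approx 14.139$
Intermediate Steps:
$\frac{315153 + 203368}{\frac{1}{-78926 - 105071} + m{\left(192 \right)}} = \frac{315153 + 203368}{\frac{1}{-78926 - 105071} + 192 \left(-1 + 192\right)} = \frac{518521}{\frac{1}{-183997} + 192 \cdot 191} = \frac{518521}{- \frac{1}{183997} + 36672} = \frac{518521}{\frac{6747537983}{183997}} = 518521 \cdot \frac{183997}{6747537983} = \frac{95406308437}{6747537983}$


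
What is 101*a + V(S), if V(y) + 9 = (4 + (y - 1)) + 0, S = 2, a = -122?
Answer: -12326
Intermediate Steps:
V(y) = -6 + y (V(y) = -9 + ((4 + (y - 1)) + 0) = -9 + ((4 + (-1 + y)) + 0) = -9 + ((3 + y) + 0) = -9 + (3 + y) = -6 + y)
101*a + V(S) = 101*(-122) + (-6 + 2) = -12322 - 4 = -12326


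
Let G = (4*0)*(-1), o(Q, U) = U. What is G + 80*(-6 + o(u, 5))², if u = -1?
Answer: 80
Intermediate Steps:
G = 0 (G = 0*(-1) = 0)
G + 80*(-6 + o(u, 5))² = 0 + 80*(-6 + 5)² = 0 + 80*(-1)² = 0 + 80*1 = 0 + 80 = 80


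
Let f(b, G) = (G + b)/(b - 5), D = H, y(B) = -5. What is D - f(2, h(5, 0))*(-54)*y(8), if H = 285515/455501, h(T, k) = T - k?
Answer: 287251145/455501 ≈ 630.63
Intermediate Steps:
H = 285515/455501 (H = 285515*(1/455501) = 285515/455501 ≈ 0.62681)
D = 285515/455501 ≈ 0.62681
f(b, G) = (G + b)/(-5 + b)
D - f(2, h(5, 0))*(-54)*y(8) = 285515/455501 - (((5 - 1*0) + 2)/(-5 + 2))*(-54)*(-5) = 285515/455501 - (((5 + 0) + 2)/(-3))*(-54)*(-5) = 285515/455501 - -(5 + 2)/3*(-54)*(-5) = 285515/455501 - -⅓*7*(-54)*(-5) = 285515/455501 - (-7/3*(-54))*(-5) = 285515/455501 - 126*(-5) = 285515/455501 - 1*(-630) = 285515/455501 + 630 = 287251145/455501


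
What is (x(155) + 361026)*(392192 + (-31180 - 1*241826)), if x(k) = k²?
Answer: 45892688486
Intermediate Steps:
(x(155) + 361026)*(392192 + (-31180 - 1*241826)) = (155² + 361026)*(392192 + (-31180 - 1*241826)) = (24025 + 361026)*(392192 + (-31180 - 241826)) = 385051*(392192 - 273006) = 385051*119186 = 45892688486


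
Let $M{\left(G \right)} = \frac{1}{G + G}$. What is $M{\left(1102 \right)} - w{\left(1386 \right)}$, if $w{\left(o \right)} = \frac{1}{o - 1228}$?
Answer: $- \frac{1023}{174116} \approx -0.0058754$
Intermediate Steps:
$M{\left(G \right)} = \frac{1}{2 G}$
$w{\left(o \right)} = \frac{1}{-1228 + o}$
$M{\left(1102 \right)} - w{\left(1386 \right)} = \frac{1}{2 \cdot 1102} - \frac{1}{-1228 + 1386} = \frac{1}{2} \cdot \frac{1}{1102} - \frac{1}{158} = \frac{1}{2204} - \frac{1}{158} = - \frac{1023}{174116}$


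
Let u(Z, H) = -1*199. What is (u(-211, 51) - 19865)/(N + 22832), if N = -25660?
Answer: 5016/707 ≈ 7.0948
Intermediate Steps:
u(Z, H) = -199
(u(-211, 51) - 19865)/(N + 22832) = (-199 - 19865)/(-25660 + 22832) = -20064/(-2828) = -20064*(-1/2828) = 5016/707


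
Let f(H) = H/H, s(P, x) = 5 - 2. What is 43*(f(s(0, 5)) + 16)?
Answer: 731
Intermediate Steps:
s(P, x) = 3
f(H) = 1
43*(f(s(0, 5)) + 16) = 43*(1 + 16) = 43*17 = 731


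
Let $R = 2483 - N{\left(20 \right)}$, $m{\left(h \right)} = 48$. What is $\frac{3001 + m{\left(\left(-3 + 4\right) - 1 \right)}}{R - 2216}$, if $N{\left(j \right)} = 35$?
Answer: $\frac{3049}{232} \approx 13.142$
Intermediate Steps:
$R = 2448$ ($R = 2483 - 35 = 2448$)
$\frac{3001 + m{\left(\left(-3 + 4\right) - 1 \right)}}{R - 2216} = \frac{3001 + 48}{2448 - 2216} = \frac{3049}{232}$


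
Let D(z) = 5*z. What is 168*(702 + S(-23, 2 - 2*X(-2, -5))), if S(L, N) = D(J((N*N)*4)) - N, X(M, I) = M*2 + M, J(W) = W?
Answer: 774144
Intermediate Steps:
X(M, I) = 3*M (X(M, I) = 2*M + M = 3*M)
S(L, N) = -N + 20*N² (S(L, N) = 5*((N*N)*4) - N = 5*(N²*4) - N = 5*(4*N²) - N = 20*N² - N = -N + 20*N²)
168*(702 + S(-23, 2 - 2*X(-2, -5))) = 168*(702 + (2 - 6*(-2))*(-1 + 20*(2 - 6*(-2)))) = 168*(702 + (2 - 2*(-6))*(-1 + 20*(2 - 2*(-6)))) = 168*(702 + (2 + 12)*(-1 + 20*(2 + 12))) = 168*(702 + 14*(-1 + 20*14)) = 168*(702 + 14*(-1 + 280)) = 168*(702 + 14*279) = 168*(702 + 3906) = 168*4608 = 774144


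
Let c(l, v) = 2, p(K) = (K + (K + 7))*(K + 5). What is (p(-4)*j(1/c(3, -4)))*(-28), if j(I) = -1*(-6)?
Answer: 168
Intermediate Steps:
p(K) = (5 + K)*(7 + 2*K) (p(K) = (K + (7 + K))*(5 + K) = (7 + 2*K)*(5 + K) = (5 + K)*(7 + 2*K))
j(I) = 6
(p(-4)*j(1/c(3, -4)))*(-28) = ((35 + 2*(-4)² + 17*(-4))*6)*(-28) = ((35 + 2*16 - 68)*6)*(-28) = ((35 + 32 - 68)*6)*(-28) = -1*6*(-28) = -6*(-28) = 168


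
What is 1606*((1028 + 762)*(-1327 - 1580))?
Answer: -8356869180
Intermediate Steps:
1606*((1028 + 762)*(-1327 - 1580)) = 1606*(1790*(-2907)) = 1606*(-5203530) = -8356869180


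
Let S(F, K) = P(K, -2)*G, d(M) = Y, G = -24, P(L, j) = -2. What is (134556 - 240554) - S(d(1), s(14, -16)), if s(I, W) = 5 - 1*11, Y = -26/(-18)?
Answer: -106046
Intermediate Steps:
Y = 13/9 (Y = -26*(-1/18) = 13/9 ≈ 1.4444)
s(I, W) = -6 (s(I, W) = 5 - 11 = -6)
d(M) = 13/9
S(F, K) = 48 (S(F, K) = -2*(-24) = 48)
(134556 - 240554) - S(d(1), s(14, -16)) = (134556 - 240554) - 1*48 = -105998 - 48 = -106046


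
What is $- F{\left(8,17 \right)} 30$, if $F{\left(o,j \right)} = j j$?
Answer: $-8670$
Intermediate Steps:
$F{\left(o,j \right)} = j^{2}$
$- F{\left(8,17 \right)} 30 = - 17^{2} \cdot 30 = - 289 \cdot 30 = \left(-1\right) 8670 = -8670$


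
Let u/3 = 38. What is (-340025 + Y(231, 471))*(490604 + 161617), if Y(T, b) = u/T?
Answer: -17076376521027/77 ≈ -2.2177e+11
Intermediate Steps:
u = 114 (u = 3*38 = 114)
Y(T, b) = 114/T
(-340025 + Y(231, 471))*(490604 + 161617) = (-340025 + 114/231)*(490604 + 161617) = (-340025 + 114*(1/231))*652221 = (-340025 + 38/77)*652221 = -26181887/77*652221 = -17076376521027/77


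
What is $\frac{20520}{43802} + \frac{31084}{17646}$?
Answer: $\frac{430909322}{193232523} \approx 2.23$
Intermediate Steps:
$\frac{20520}{43802} + \frac{31084}{17646} = 20520 \cdot \frac{1}{43802} + 31084 \cdot \frac{1}{17646} = \frac{10260}{21901} + \frac{15542}{8823} = \frac{430909322}{193232523}$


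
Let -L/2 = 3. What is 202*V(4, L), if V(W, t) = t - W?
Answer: -2020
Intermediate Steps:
L = -6 (L = -2*3 = -6)
202*V(4, L) = 202*(-6 - 1*4) = 202*(-6 - 4) = 202*(-10) = -2020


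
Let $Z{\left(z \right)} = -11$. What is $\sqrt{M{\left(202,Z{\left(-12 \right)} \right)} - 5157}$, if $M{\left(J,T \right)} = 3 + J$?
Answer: $2 i \sqrt{1238} \approx 70.37 i$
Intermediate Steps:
$\sqrt{M{\left(202,Z{\left(-12 \right)} \right)} - 5157} = \sqrt{\left(3 + 202\right) - 5157} = \sqrt{205 - 5157} = \sqrt{-4952} = 2 i \sqrt{1238}$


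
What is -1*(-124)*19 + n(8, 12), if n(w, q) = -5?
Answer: 2351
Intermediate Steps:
-1*(-124)*19 + n(8, 12) = -1*(-124)*19 - 5 = 124*19 - 5 = 2356 - 5 = 2351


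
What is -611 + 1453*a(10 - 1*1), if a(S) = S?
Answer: 12466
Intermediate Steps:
-611 + 1453*a(10 - 1*1) = -611 + 1453*(10 - 1*1) = -611 + 1453*(10 - 1) = -611 + 1453*9 = -611 + 13077 = 12466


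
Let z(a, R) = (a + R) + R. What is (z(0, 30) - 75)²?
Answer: 225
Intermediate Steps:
z(a, R) = a + 2*R (z(a, R) = (R + a) + R = a + 2*R)
(z(0, 30) - 75)² = ((0 + 2*30) - 75)² = ((0 + 60) - 75)² = (60 - 75)² = (-15)² = 225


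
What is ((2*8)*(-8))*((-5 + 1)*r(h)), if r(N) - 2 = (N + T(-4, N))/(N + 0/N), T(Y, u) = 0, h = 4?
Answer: 1536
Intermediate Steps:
r(N) = 3 (r(N) = 2 + (N + 0)/(N + 0/N) = 2 + N/(N + 0) = 2 + N/N = 2 + 1 = 3)
((2*8)*(-8))*((-5 + 1)*r(h)) = ((2*8)*(-8))*((-5 + 1)*3) = (16*(-8))*(-4*3) = -128*(-12) = 1536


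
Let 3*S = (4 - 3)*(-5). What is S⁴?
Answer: 625/81 ≈ 7.7160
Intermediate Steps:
S = -5/3 (S = ((4 - 3)*(-5))/3 = (1*(-5))/3 = (⅓)*(-5) = -5/3 ≈ -1.6667)
S⁴ = (-5/3)⁴ = 625/81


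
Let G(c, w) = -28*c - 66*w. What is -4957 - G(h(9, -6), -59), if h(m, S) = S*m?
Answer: -10363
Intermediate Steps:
G(c, w) = -66*w - 28*c
-4957 - G(h(9, -6), -59) = -4957 - (-66*(-59) - (-168)*9) = -4957 - (3894 - 28*(-54)) = -4957 - (3894 + 1512) = -4957 - 1*5406 = -4957 - 5406 = -10363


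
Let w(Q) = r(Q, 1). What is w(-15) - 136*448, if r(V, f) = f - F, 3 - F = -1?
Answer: -60931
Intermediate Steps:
F = 4 (F = 3 - 1*(-1) = 3 + 1 = 4)
r(V, f) = -4 + f (r(V, f) = f - 1*4 = f - 4 = -4 + f)
w(Q) = -3 (w(Q) = -4 + 1 = -3)
w(-15) - 136*448 = -3 - 136*448 = -3 - 60928 = -60931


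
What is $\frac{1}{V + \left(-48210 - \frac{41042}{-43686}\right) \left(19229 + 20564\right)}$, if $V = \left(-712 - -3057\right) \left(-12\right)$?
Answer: $- \frac{21843}{41903857706657} \approx -5.2126 \cdot 10^{-10}$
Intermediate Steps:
$V = -28140$ ($V = \left(-712 + 3057\right) \left(-12\right) = 2345 \left(-12\right) = -28140$)
$\frac{1}{V + \left(-48210 - \frac{41042}{-43686}\right) \left(19229 + 20564\right)} = \frac{1}{-28140 + \left(-48210 - \frac{41042}{-43686}\right) \left(19229 + 20564\right)} = \frac{1}{-28140 + \left(-48210 - - \frac{20521}{21843}\right) 39793} = \frac{1}{-28140 + \left(-48210 + \frac{20521}{21843}\right) 39793} = \frac{1}{-28140 - \frac{41903243044637}{21843}} = \frac{1}{- \frac{41903857706657}{21843}} = - \frac{21843}{41903857706657}$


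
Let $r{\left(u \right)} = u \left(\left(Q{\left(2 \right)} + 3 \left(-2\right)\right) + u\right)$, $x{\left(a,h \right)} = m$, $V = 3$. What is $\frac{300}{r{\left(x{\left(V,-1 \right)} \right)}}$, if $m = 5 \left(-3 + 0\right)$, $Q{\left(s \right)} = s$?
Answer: $\frac{20}{19} \approx 1.0526$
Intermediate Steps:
$m = -15$ ($m = 5 \left(-3\right) = -15$)
$x{\left(a,h \right)} = -15$
$r{\left(u \right)} = u \left(-4 + u\right)$ ($r{\left(u \right)} = u \left(\left(2 + 3 \left(-2\right)\right) + u\right) = u \left(\left(2 - 6\right) + u\right) = u \left(-4 + u\right)$)
$\frac{300}{r{\left(x{\left(V,-1 \right)} \right)}} = \frac{300}{\left(-15\right) \left(-4 - 15\right)} = \frac{300}{\left(-15\right) \left(-19\right)} = \frac{300}{285} = 300 \cdot \frac{1}{285} = \frac{20}{19}$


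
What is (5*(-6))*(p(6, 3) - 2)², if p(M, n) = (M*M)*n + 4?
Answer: -363000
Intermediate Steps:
p(M, n) = 4 + n*M² (p(M, n) = M²*n + 4 = n*M² + 4 = 4 + n*M²)
(5*(-6))*(p(6, 3) - 2)² = (5*(-6))*((4 + 3*6²) - 2)² = -30*((4 + 3*36) - 2)² = -30*((4 + 108) - 2)² = -30*(112 - 2)² = -30*110² = -30*12100 = -363000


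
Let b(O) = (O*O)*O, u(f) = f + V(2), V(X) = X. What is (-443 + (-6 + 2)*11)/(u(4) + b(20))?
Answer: -487/8006 ≈ -0.060829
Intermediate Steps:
u(f) = 2 + f (u(f) = f + 2 = 2 + f)
b(O) = O**3 (b(O) = O**2*O = O**3)
(-443 + (-6 + 2)*11)/(u(4) + b(20)) = (-443 + (-6 + 2)*11)/((2 + 4) + 20**3) = (-443 - 4*11)/(6 + 8000) = (-443 - 44)/8006 = -487*1/8006 = -487/8006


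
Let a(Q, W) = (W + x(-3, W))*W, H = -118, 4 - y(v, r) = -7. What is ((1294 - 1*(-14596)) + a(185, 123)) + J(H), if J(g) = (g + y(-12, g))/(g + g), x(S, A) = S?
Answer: 7233507/236 ≈ 30650.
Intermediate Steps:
y(v, r) = 11 (y(v, r) = 4 - 1*(-7) = 4 + 7 = 11)
J(g) = (11 + g)/(2*g) (J(g) = (g + 11)/(g + g) = (11 + g)/((2*g)) = (11 + g)*(1/(2*g)) = (11 + g)/(2*g))
a(Q, W) = W*(-3 + W) (a(Q, W) = (W - 3)*W = (-3 + W)*W = W*(-3 + W))
((1294 - 1*(-14596)) + a(185, 123)) + J(H) = ((1294 - 1*(-14596)) + 123*(-3 + 123)) + (1/2)*(11 - 118)/(-118) = ((1294 + 14596) + 123*120) + (1/2)*(-1/118)*(-107) = (15890 + 14760) + 107/236 = 30650 + 107/236 = 7233507/236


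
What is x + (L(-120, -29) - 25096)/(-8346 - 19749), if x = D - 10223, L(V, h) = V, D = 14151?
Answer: 110382376/28095 ≈ 3928.9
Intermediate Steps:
x = 3928 (x = 14151 - 10223 = 3928)
x + (L(-120, -29) - 25096)/(-8346 - 19749) = 3928 + (-120 - 25096)/(-8346 - 19749) = 3928 - 25216/(-28095) = 3928 - 25216*(-1/28095) = 3928 + 25216/28095 = 110382376/28095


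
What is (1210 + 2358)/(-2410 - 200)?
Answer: -1784/1305 ≈ -1.3671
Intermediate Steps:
(1210 + 2358)/(-2410 - 200) = 3568/(-2610) = 3568*(-1/2610) = -1784/1305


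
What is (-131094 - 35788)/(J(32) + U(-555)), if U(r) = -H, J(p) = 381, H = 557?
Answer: 83441/88 ≈ 948.19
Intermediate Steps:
U(r) = -557 (U(r) = -1*557 = -557)
(-131094 - 35788)/(J(32) + U(-555)) = (-131094 - 35788)/(381 - 557) = -166882/(-176) = -166882*(-1/176) = 83441/88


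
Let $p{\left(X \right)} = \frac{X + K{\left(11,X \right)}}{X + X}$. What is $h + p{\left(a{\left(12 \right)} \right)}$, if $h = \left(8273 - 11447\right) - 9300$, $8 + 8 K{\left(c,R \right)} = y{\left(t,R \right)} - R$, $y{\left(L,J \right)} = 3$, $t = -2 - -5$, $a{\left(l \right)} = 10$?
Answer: $- \frac{399155}{32} \approx -12474.0$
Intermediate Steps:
$t = 3$ ($t = -2 + 5 = 3$)
$K{\left(c,R \right)} = - \frac{5}{8} - \frac{R}{8}$ ($K{\left(c,R \right)} = -1 + \frac{3 - R}{8} = -1 - \left(- \frac{3}{8} + \frac{R}{8}\right) = - \frac{5}{8} - \frac{R}{8}$)
$h = -12474$ ($h = -3174 - 9300 = -12474$)
$p{\left(X \right)} = \frac{- \frac{5}{8} + \frac{7 X}{8}}{2 X}$ ($p{\left(X \right)} = \frac{X - \left(\frac{5}{8} + \frac{X}{8}\right)}{X + X} = \frac{- \frac{5}{8} + \frac{7 X}{8}}{2 X}$)
$h + p{\left(a{\left(12 \right)} \right)} = -12474 + \frac{-5 + 7 \cdot 10}{16 \cdot 10} = -12474 + \frac{1}{16} \cdot \frac{1}{10} \left(-5 + 70\right) = -12474 + \frac{1}{16} \cdot \frac{1}{10} \cdot 65 = -12474 + \frac{13}{32} = - \frac{399155}{32}$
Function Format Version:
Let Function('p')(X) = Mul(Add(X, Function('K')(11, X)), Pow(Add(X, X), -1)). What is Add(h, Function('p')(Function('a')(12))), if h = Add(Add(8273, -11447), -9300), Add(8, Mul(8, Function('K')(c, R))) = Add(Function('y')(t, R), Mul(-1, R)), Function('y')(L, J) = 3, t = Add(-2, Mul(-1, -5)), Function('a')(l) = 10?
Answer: Rational(-399155, 32) ≈ -12474.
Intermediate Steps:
t = 3 (t = Add(-2, 5) = 3)
Function('K')(c, R) = Add(Rational(-5, 8), Mul(Rational(-1, 8), R)) (Function('K')(c, R) = Add(-1, Mul(Rational(1, 8), Add(3, Mul(-1, R)))) = Add(-1, Add(Rational(3, 8), Mul(Rational(-1, 8), R))) = Add(Rational(-5, 8), Mul(Rational(-1, 8), R)))
h = -12474 (h = Add(-3174, -9300) = -12474)
Function('p')(X) = Mul(Rational(1, 2), Pow(X, -1), Add(Rational(-5, 8), Mul(Rational(7, 8), X))) (Function('p')(X) = Mul(Add(X, Add(Rational(-5, 8), Mul(Rational(-1, 8), X))), Pow(Add(X, X), -1)) = Mul(Add(Rational(-5, 8), Mul(Rational(7, 8), X)), Pow(Mul(2, X), -1)) = Mul(Add(Rational(-5, 8), Mul(Rational(7, 8), X)), Mul(Rational(1, 2), Pow(X, -1))) = Mul(Rational(1, 2), Pow(X, -1), Add(Rational(-5, 8), Mul(Rational(7, 8), X))))
Add(h, Function('p')(Function('a')(12))) = Add(-12474, Mul(Rational(1, 16), Pow(10, -1), Add(-5, Mul(7, 10)))) = Add(-12474, Mul(Rational(1, 16), Rational(1, 10), Add(-5, 70))) = Add(-12474, Mul(Rational(1, 16), Rational(1, 10), 65)) = Add(-12474, Rational(13, 32)) = Rational(-399155, 32)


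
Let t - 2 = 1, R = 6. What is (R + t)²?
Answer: 81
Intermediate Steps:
t = 3 (t = 2 + 1 = 3)
(R + t)² = (6 + 3)² = 9² = 81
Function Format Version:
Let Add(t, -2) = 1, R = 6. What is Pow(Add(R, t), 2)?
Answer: 81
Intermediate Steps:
t = 3 (t = Add(2, 1) = 3)
Pow(Add(R, t), 2) = Pow(Add(6, 3), 2) = Pow(9, 2) = 81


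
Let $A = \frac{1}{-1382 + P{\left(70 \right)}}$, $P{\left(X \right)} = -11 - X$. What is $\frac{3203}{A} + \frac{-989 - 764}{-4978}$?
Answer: $- \frac{23326851489}{4978} \approx -4.686 \cdot 10^{6}$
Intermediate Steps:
$A = - \frac{1}{1463}$ ($A = \frac{1}{-1382 - 81} = \frac{1}{-1463} = - \frac{1}{1463} \approx -0.00068353$)
$\frac{3203}{A} + \frac{-989 - 764}{-4978} = \frac{3203}{- \frac{1}{1463}} + \frac{-989 - 764}{-4978} = 3203 \left(-1463\right) + \left(-989 - 764\right) \left(- \frac{1}{4978}\right) = -4685989 - - \frac{1753}{4978} = -4685989 + \frac{1753}{4978} = - \frac{23326851489}{4978}$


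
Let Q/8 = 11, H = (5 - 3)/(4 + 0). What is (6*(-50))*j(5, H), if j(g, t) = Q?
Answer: -26400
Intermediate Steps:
H = 1/2 (H = 2/4 = 2*(1/4) = 1/2 ≈ 0.50000)
Q = 88 (Q = 8*11 = 88)
j(g, t) = 88
(6*(-50))*j(5, H) = (6*(-50))*88 = -300*88 = -26400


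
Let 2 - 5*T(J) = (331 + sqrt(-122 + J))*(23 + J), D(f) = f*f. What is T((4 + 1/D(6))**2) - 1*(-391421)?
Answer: 2519584949/6480 - 50833*I*sqrt(137087)/233280 ≈ 3.8883e+5 - 80.68*I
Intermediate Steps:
D(f) = f**2
T(J) = 2/5 - (23 + J)*(331 + sqrt(-122 + J))/5 (T(J) = 2/5 - (331 + sqrt(-122 + J))*(23 + J)/5 = 2/5 - (23 + J)*(331 + sqrt(-122 + J))/5)
T((4 + 1/D(6))**2) - 1*(-391421) = (-7611/5 - 331*(4 + 1/(6**2))**2/5 - 23*sqrt(-122 + (4 + 1/(6**2))**2)/5 - (4 + 1/(6**2))**2*sqrt(-122 + (4 + 1/(6**2))**2)/5) - 1*(-391421) = (-7611/5 - 331*(4 + 1/36)**2/5 - 23*sqrt(-122 + (4 + 1/36)**2)/5 - (4 + 1/36)**2*sqrt(-122 + (4 + 1/36)**2)/5) + 391421 = (-7611/5 - 331*(145/36)**2/5 - 23*sqrt(-122 + (145/36)**2)/5 - (145/36)**2*sqrt(-122 + (145/36)**2)/5) + 391421 = (-7611/5 - 331/5*21025/1296 - 23*sqrt(-122 + 21025/1296)/5 - 1/5*21025/1296*sqrt(-122 + 21025/1296)) + 391421 = (-7611/5 - 1391855/1296 - 23*I*sqrt(137087)/180 - 1/5*21025/1296*sqrt(-137087/1296)) + 391421 = (-7611/5 - 1391855/1296 - 23*I*sqrt(137087)/180 - 1/5*21025/1296*I*sqrt(137087)/36) + 391421 = (-7611/5 - 1391855/1296 - 23*I*sqrt(137087)/180 - 4205*I*sqrt(137087)/46656) + 391421 = (-16823131/6480 - 50833*I*sqrt(137087)/233280) + 391421 = 2519584949/6480 - 50833*I*sqrt(137087)/233280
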